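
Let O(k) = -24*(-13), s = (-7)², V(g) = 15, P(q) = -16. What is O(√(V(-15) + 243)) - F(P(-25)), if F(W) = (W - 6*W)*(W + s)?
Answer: -2328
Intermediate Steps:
s = 49
O(k) = 312
F(W) = -5*W*(49 + W) (F(W) = (W - 6*W)*(W + 49) = (-5*W)*(49 + W) = -5*W*(49 + W))
O(√(V(-15) + 243)) - F(P(-25)) = 312 - (-5)*(-16)*(49 - 16) = 312 - (-5)*(-16)*33 = 312 - 1*2640 = 312 - 2640 = -2328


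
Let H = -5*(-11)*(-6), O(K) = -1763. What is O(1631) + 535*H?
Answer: -178313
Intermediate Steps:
H = -330 (H = 55*(-6) = -330)
O(1631) + 535*H = -1763 + 535*(-330) = -1763 - 176550 = -178313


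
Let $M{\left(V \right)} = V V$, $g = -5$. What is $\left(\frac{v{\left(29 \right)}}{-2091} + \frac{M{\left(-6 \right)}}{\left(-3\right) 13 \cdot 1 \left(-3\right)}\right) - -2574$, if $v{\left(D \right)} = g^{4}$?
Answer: $\frac{69969281}{27183} \approx 2574.0$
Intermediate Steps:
$v{\left(D \right)} = 625$ ($v{\left(D \right)} = \left(-5\right)^{4} = 625$)
$M{\left(V \right)} = V^{2}$
$\left(\frac{v{\left(29 \right)}}{-2091} + \frac{M{\left(-6 \right)}}{\left(-3\right) 13 \cdot 1 \left(-3\right)}\right) - -2574 = \left(\frac{625}{-2091} + \frac{\left(-6\right)^{2}}{\left(-3\right) 13 \cdot 1 \left(-3\right)}\right) - -2574 = \left(625 \left(- \frac{1}{2091}\right) + \frac{36}{\left(-39\right) \left(-3\right)}\right) + 2574 = \left(- \frac{625}{2091} + \frac{36}{117}\right) + 2574 = \left(- \frac{625}{2091} + 36 \cdot \frac{1}{117}\right) + 2574 = \left(- \frac{625}{2091} + \frac{4}{13}\right) + 2574 = \frac{239}{27183} + 2574 = \frac{69969281}{27183}$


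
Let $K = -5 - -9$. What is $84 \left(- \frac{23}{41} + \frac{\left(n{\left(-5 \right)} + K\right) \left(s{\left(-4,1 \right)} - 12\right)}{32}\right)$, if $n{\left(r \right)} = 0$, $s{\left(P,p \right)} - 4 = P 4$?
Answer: $- \frac{12264}{41} \approx -299.12$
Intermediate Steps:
$s{\left(P,p \right)} = 4 + 4 P$ ($s{\left(P,p \right)} = 4 + P 4 = 4 + 4 P$)
$K = 4$ ($K = -5 + 9 = 4$)
$84 \left(- \frac{23}{41} + \frac{\left(n{\left(-5 \right)} + K\right) \left(s{\left(-4,1 \right)} - 12\right)}{32}\right) = 84 \left(- \frac{23}{41} + \frac{\left(0 + 4\right) \left(\left(4 + 4 \left(-4\right)\right) - 12\right)}{32}\right) = 84 \left(\left(-23\right) \frac{1}{41} + 4 \left(\left(4 - 16\right) - 12\right) \frac{1}{32}\right) = 84 \left(- \frac{23}{41} + 4 \left(-12 - 12\right) \frac{1}{32}\right) = 84 \left(- \frac{23}{41} + 4 \left(-24\right) \frac{1}{32}\right) = 84 \left(- \frac{23}{41} - 3\right) = 84 \left(- \frac{146}{41}\right) = - \frac{12264}{41}$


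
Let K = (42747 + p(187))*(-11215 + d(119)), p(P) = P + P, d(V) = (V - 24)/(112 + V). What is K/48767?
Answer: -111707968970/11265177 ≈ -9916.2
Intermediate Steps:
d(V) = (-24 + V)/(112 + V)
p(P) = 2*P
K = -111707968970/231 (K = (42747 + 2*187)*(-11215 + (-24 + 119)/(112 + 119)) = (42747 + 374)*(-11215 + 95/231) = 43121*(-11215 + (1/231)*95) = 43121*(-11215 + 95/231) = 43121*(-2590570/231) = -111707968970/231 ≈ -4.8358e+8)
K/48767 = -111707968970/231/48767 = -111707968970/231*1/48767 = -111707968970/11265177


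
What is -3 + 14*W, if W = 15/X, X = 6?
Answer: 32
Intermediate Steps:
W = 5/2 (W = 15/6 = 15*(1/6) = 5/2 ≈ 2.5000)
-3 + 14*W = -3 + 14*(5/2) = -3 + 35 = 32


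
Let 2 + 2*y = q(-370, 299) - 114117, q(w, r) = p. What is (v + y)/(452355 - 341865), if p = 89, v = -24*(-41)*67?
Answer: 2971/36830 ≈ 0.080668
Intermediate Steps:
v = 65928 (v = 984*67 = 65928)
q(w, r) = 89
y = -57015 (y = -1 + (89 - 114117)/2 = -1 + (1/2)*(-114028) = -1 - 57014 = -57015)
(v + y)/(452355 - 341865) = (65928 - 57015)/(452355 - 341865) = 8913/110490 = 8913*(1/110490) = 2971/36830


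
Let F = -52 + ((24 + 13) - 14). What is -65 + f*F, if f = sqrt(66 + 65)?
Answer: -65 - 29*sqrt(131) ≈ -396.92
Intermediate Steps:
f = sqrt(131) ≈ 11.446
F = -29 (F = -52 + (37 - 14) = -52 + 23 = -29)
-65 + f*F = -65 + sqrt(131)*(-29) = -65 - 29*sqrt(131)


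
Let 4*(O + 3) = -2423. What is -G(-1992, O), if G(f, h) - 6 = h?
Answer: 2411/4 ≈ 602.75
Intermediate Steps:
O = -2435/4 (O = -3 + (1/4)*(-2423) = -3 - 2423/4 = -2435/4 ≈ -608.75)
G(f, h) = 6 + h
-G(-1992, O) = -(6 - 2435/4) = -1*(-2411/4) = 2411/4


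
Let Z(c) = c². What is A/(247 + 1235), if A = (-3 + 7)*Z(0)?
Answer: 0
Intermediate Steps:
A = 0 (A = (-3 + 7)*0² = 4*0 = 0)
A/(247 + 1235) = 0/(247 + 1235) = 0/1482 = 0*(1/1482) = 0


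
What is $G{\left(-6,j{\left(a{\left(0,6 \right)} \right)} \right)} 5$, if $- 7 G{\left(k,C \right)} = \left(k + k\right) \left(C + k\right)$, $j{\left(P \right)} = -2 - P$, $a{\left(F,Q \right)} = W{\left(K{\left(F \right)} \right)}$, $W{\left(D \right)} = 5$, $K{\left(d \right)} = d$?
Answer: $- \frac{780}{7} \approx -111.43$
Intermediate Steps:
$a{\left(F,Q \right)} = 5$
$G{\left(k,C \right)} = - \frac{2 k \left(C + k\right)}{7}$ ($G{\left(k,C \right)} = - \frac{\left(k + k\right) \left(C + k\right)}{7} = - \frac{2 k \left(C + k\right)}{7}$)
$G{\left(-6,j{\left(a{\left(0,6 \right)} \right)} \right)} 5 = \left(- \frac{2}{7}\right) \left(-6\right) \left(\left(-2 - 5\right) - 6\right) 5 = \left(- \frac{2}{7}\right) \left(-6\right) \left(-7 - 6\right) 5 = \left(- \frac{2}{7}\right) \left(-6\right) \left(-13\right) 5 = \left(- \frac{156}{7}\right) 5 = - \frac{780}{7}$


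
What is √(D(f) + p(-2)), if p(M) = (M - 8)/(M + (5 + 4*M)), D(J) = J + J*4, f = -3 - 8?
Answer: I*√53 ≈ 7.2801*I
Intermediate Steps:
f = -11
D(J) = 5*J (D(J) = J + 4*J = 5*J)
p(M) = (-8 + M)/(5 + 5*M)
√(D(f) + p(-2)) = √(5*(-11) + (-8 - 2)/(5*(1 - 2))) = √(-55 + (⅕)*(-10)/(-1)) = √(-55 + (⅕)*(-1)*(-10)) = √(-55 + 2) = √(-53) = I*√53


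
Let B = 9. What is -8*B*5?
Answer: -360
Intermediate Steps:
-8*B*5 = -8*9*5 = -72*5 = -360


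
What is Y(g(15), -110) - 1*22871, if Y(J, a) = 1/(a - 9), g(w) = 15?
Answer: -2721650/119 ≈ -22871.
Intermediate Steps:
Y(J, a) = 1/(-9 + a)
Y(g(15), -110) - 1*22871 = 1/(-9 - 110) - 1*22871 = 1/(-119) - 22871 = -1/119 - 22871 = -2721650/119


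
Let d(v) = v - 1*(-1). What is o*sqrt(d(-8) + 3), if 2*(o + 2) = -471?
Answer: -475*I ≈ -475.0*I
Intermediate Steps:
o = -475/2 (o = -2 + (1/2)*(-471) = -2 - 471/2 = -475/2 ≈ -237.50)
d(v) = 1 + v (d(v) = v + 1 = 1 + v)
o*sqrt(d(-8) + 3) = -475*sqrt((1 - 8) + 3)/2 = -475*sqrt(-7 + 3)/2 = -475*I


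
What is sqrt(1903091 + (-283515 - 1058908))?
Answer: 2*sqrt(140167) ≈ 748.78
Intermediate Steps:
sqrt(1903091 + (-283515 - 1058908)) = sqrt(1903091 - 1342423) = sqrt(560668) = 2*sqrt(140167)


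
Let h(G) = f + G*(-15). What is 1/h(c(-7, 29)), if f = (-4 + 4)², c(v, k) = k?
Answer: -1/435 ≈ -0.0022989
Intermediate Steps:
f = 0 (f = 0² = 0)
h(G) = -15*G (h(G) = 0 + G*(-15) = 0 - 15*G = -15*G)
1/h(c(-7, 29)) = 1/(-15*29) = 1/(-435) = -1/435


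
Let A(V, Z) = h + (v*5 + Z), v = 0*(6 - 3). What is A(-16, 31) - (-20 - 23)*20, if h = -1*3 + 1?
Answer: 889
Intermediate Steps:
v = 0 (v = 0*3 = 0)
h = -2 (h = -3 + 1 = -2)
A(V, Z) = -2 + Z (A(V, Z) = -2 + (0*5 + Z) = -2 + (0 + Z) = -2 + Z)
A(-16, 31) - (-20 - 23)*20 = (-2 + 31) - (-20 - 23)*20 = 29 - (-43)*20 = 29 - 1*(-860) = 29 + 860 = 889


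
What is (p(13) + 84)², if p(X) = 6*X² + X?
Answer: 1234321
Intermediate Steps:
p(X) = X + 6*X²
(p(13) + 84)² = (13*(1 + 6*13) + 84)² = (13*(1 + 78) + 84)² = (13*79 + 84)² = (1027 + 84)² = 1111² = 1234321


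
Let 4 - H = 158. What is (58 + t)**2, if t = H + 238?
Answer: 20164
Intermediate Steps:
H = -154 (H = 4 - 1*158 = 4 - 158 = -154)
t = 84 (t = -154 + 238 = 84)
(58 + t)**2 = (58 + 84)**2 = 142**2 = 20164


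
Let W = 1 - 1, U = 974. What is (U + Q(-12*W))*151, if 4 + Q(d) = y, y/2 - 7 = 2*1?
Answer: 149188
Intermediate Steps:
W = 0
y = 18 (y = 14 + 2*(2*1) = 14 + 2*2 = 14 + 4 = 18)
Q(d) = 14 (Q(d) = -4 + 18 = 14)
(U + Q(-12*W))*151 = (974 + 14)*151 = 988*151 = 149188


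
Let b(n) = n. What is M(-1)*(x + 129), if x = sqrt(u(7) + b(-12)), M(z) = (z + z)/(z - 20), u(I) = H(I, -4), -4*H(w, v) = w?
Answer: 86/7 + I*sqrt(55)/21 ≈ 12.286 + 0.35315*I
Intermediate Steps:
H(w, v) = -w/4
u(I) = -I/4
M(z) = 2*z/(-20 + z) (M(z) = (2*z)/(-20 + z) = 2*z/(-20 + z))
x = I*sqrt(55)/2 (x = sqrt(-1/4*7 - 12) = sqrt(-7/4 - 12) = sqrt(-55/4) = I*sqrt(55)/2 ≈ 3.7081*I)
M(-1)*(x + 129) = (2*(-1)/(-20 - 1))*(I*sqrt(55)/2 + 129) = (2*(-1)/(-21))*(129 + I*sqrt(55)/2) = (2*(-1)*(-1/21))*(129 + I*sqrt(55)/2) = 2*(129 + I*sqrt(55)/2)/21 = 86/7 + I*sqrt(55)/21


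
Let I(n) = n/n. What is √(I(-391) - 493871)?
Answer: I*√493870 ≈ 702.76*I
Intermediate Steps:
I(n) = 1
√(I(-391) - 493871) = √(1 - 493871) = √(-493870) = I*√493870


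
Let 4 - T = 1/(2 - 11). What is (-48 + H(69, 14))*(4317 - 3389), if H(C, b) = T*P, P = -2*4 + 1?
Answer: -641248/9 ≈ -71250.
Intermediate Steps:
T = 37/9 (T = 4 - 1/(2 - 11) = 4 - 1/(-9) = 4 - 1*(-⅑) = 4 + ⅑ = 37/9 ≈ 4.1111)
P = -7 (P = -8 + 1 = -7)
H(C, b) = -259/9 (H(C, b) = (37/9)*(-7) = -259/9)
(-48 + H(69, 14))*(4317 - 3389) = (-48 - 259/9)*(4317 - 3389) = -691/9*928 = -641248/9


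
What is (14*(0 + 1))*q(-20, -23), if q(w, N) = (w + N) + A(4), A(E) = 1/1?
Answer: -588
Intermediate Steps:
A(E) = 1
q(w, N) = 1 + N + w (q(w, N) = (w + N) + 1 = (N + w) + 1 = 1 + N + w)
(14*(0 + 1))*q(-20, -23) = (14*(0 + 1))*(1 - 23 - 20) = (14*1)*(-42) = 14*(-42) = -588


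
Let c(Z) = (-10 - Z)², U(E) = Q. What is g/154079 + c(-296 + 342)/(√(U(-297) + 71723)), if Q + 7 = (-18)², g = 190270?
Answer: 190270/154079 + 784*√18010/9005 ≈ 12.919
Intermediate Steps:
Q = 317 (Q = -7 + (-18)² = -7 + 324 = 317)
U(E) = 317
g/154079 + c(-296 + 342)/(√(U(-297) + 71723)) = 190270/154079 + (10 + (-296 + 342))²/(√(317 + 71723)) = 190270*(1/154079) + (10 + 46)²/(√72040) = 190270/154079 + 56²/((2*√18010)) = 190270/154079 + 3136*(√18010/36020) = 190270/154079 + 784*√18010/9005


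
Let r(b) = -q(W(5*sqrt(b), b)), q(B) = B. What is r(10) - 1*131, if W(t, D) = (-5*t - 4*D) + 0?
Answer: -91 + 25*sqrt(10) ≈ -11.943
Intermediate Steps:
W(t, D) = -5*t - 4*D
r(b) = 4*b + 25*sqrt(b) (r(b) = -(-25*sqrt(b) - 4*b) = 4*b + 25*sqrt(b))
r(10) - 1*131 = (4*10 + 25*sqrt(10)) - 1*131 = (40 + 25*sqrt(10)) - 131 = -91 + 25*sqrt(10)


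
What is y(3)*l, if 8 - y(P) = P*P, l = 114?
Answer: -114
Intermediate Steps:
y(P) = 8 - P² (y(P) = 8 - P*P = 8 - P²)
y(3)*l = (8 - 1*3²)*114 = (8 - 1*9)*114 = (8 - 9)*114 = -1*114 = -114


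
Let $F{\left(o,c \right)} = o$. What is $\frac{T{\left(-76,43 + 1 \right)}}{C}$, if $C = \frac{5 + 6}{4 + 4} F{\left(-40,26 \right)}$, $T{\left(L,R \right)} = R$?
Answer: $- \frac{4}{5} \approx -0.8$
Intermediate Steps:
$C = -55$ ($C = \frac{5 + 6}{4 + 4} \left(-40\right) = \frac{11}{8} \left(-40\right) = -55$)
$\frac{T{\left(-76,43 + 1 \right)}}{C} = \frac{43 + 1}{-55} = 44 \left(- \frac{1}{55}\right) = - \frac{4}{5}$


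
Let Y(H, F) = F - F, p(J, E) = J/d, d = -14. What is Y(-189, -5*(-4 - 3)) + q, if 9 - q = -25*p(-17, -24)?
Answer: 551/14 ≈ 39.357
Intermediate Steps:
p(J, E) = -J/14 (p(J, E) = J/(-14) = J*(-1/14) = -J/14)
Y(H, F) = 0
q = 551/14 (q = 9 - (-25)*(-1/14*(-17)) = 9 - (-25)*17/14 = 9 - 1*(-425/14) = 9 + 425/14 = 551/14 ≈ 39.357)
Y(-189, -5*(-4 - 3)) + q = 0 + 551/14 = 551/14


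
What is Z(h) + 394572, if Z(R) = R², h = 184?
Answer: 428428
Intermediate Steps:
Z(h) + 394572 = 184² + 394572 = 33856 + 394572 = 428428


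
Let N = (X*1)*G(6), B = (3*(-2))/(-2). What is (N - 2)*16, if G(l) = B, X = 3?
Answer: 112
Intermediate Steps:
B = 3 (B = -6*(-½) = 3)
G(l) = 3
N = 9 (N = (3*1)*3 = 3*3 = 9)
(N - 2)*16 = (9 - 2)*16 = 7*16 = 112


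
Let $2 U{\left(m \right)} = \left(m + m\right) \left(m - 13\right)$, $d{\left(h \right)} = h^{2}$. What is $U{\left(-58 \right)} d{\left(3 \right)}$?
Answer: $37062$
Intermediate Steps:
$U{\left(m \right)} = m \left(-13 + m\right)$ ($U{\left(m \right)} = \frac{\left(m + m\right) \left(m - 13\right)}{2} = \frac{2 m \left(-13 + m\right)}{2} = m \left(-13 + m\right)$)
$U{\left(-58 \right)} d{\left(3 \right)} = - 58 \left(-13 - 58\right) 3^{2} = \left(-58\right) \left(-71\right) 9 = 4118 \cdot 9 = 37062$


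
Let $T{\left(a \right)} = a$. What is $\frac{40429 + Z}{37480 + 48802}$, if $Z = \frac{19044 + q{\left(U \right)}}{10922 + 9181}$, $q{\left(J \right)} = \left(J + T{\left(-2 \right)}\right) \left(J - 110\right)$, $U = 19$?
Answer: $\frac{58054406}{123894789} \approx 0.46858$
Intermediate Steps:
$q{\left(J \right)} = \left(-110 + J\right) \left(-2 + J\right)$ ($q{\left(J \right)} = \left(J - 2\right) \left(J - 110\right) = \left(-2 + J\right) \left(-110 + J\right) = \left(-110 + J\right) \left(-2 + J\right)$)
$Z = \frac{17497}{20103}$ ($Z = \frac{19044 + \left(220 + 19^{2} - 2128\right)}{10922 + 9181} = \frac{19044 + \left(220 + 361 - 2128\right)}{20103} = \left(19044 - 1547\right) \frac{1}{20103} = 17497 \cdot \frac{1}{20103} = \frac{17497}{20103} \approx 0.87037$)
$\frac{40429 + Z}{37480 + 48802} = \frac{40429 + \frac{17497}{20103}}{37480 + 48802} = \frac{812761684}{20103 \cdot 86282} = \frac{812761684}{20103} \cdot \frac{1}{86282} = \frac{58054406}{123894789}$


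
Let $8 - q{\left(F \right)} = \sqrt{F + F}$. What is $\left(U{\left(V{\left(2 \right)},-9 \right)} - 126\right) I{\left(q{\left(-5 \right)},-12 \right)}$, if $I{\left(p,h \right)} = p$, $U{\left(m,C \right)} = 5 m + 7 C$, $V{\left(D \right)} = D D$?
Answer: $-1352 + 169 i \sqrt{10} \approx -1352.0 + 534.42 i$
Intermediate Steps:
$V{\left(D \right)} = D^{2}$
$q{\left(F \right)} = 8 - \sqrt{2} \sqrt{F}$ ($q{\left(F \right)} = 8 - \sqrt{F + F} = 8 - \sqrt{2 F} = 8 - \sqrt{2} \sqrt{F}$)
$\left(U{\left(V{\left(2 \right)},-9 \right)} - 126\right) I{\left(q{\left(-5 \right)},-12 \right)} = \left(\left(5 \cdot 2^{2} + 7 \left(-9\right)\right) - 126\right) \left(8 - \sqrt{2} \sqrt{-5}\right) = \left(\left(5 \cdot 4 - 63\right) - 126\right) \left(8 - \sqrt{2} i \sqrt{5}\right) = \left(\left(20 - 63\right) - 126\right) \left(8 - i \sqrt{10}\right) = \left(-43 - 126\right) \left(8 - i \sqrt{10}\right) = - 169 \left(8 - i \sqrt{10}\right) = -1352 + 169 i \sqrt{10}$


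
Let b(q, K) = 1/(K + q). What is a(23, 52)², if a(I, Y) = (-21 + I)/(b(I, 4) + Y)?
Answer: 2916/1974025 ≈ 0.0014772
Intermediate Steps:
a(I, Y) = (-21 + I)/(Y + 1/(4 + I)) (a(I, Y) = (-21 + I)/(1/(4 + I) + Y) = (-21 + I)/(Y + 1/(4 + I)))
a(23, 52)² = ((-21 + 23)*(4 + 23)/(1 + 52*(4 + 23)))² = (2*27/(1 + 52*27))² = (2*27/(1 + 1404))² = (2*27/1405)² = ((1/1405)*2*27)² = (54/1405)² = 2916/1974025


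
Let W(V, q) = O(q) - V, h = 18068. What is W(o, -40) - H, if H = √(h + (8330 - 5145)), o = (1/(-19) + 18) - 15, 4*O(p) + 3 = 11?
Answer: -18/19 - √21253 ≈ -146.73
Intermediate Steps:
O(p) = 2 (O(p) = -¾ + (¼)*11 = -¾ + 11/4 = 2)
o = 56/19 (o = (-1/19 + 18) - 15 = 341/19 - 15 = 56/19 ≈ 2.9474)
W(V, q) = 2 - V
H = √21253 (H = √(18068 + (8330 - 5145)) = √(18068 + 3185) = √21253 ≈ 145.78)
W(o, -40) - H = (2 - 1*56/19) - √21253 = (2 - 56/19) - √21253 = -18/19 - √21253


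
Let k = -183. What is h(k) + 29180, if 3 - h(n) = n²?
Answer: -4306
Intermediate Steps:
h(n) = 3 - n²
h(k) + 29180 = (3 - 1*(-183)²) + 29180 = (3 - 1*33489) + 29180 = (3 - 33489) + 29180 = -33486 + 29180 = -4306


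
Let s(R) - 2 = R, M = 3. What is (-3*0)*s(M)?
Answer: 0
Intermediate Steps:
s(R) = 2 + R
(-3*0)*s(M) = (-3*0)*(2 + 3) = 0*5 = 0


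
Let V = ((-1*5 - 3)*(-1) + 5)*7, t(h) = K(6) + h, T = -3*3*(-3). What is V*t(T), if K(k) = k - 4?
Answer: 2639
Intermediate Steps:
T = 27 (T = -9*(-3) = 27)
K(k) = -4 + k
t(h) = 2 + h (t(h) = (-4 + 6) + h = 2 + h)
V = 91 (V = ((-5 - 3)*(-1) + 5)*7 = (-8*(-1) + 5)*7 = (8 + 5)*7 = 13*7 = 91)
V*t(T) = 91*(2 + 27) = 91*29 = 2639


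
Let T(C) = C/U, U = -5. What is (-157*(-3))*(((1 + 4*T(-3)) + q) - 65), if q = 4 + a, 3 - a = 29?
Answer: -196878/5 ≈ -39376.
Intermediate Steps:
a = -26 (a = 3 - 1*29 = 3 - 29 = -26)
T(C) = -C/5 (T(C) = C/(-5) = C*(-⅕) = -C/5)
q = -22 (q = 4 - 26 = -22)
(-157*(-3))*(((1 + 4*T(-3)) + q) - 65) = (-157*(-3))*(((1 + 4*(-⅕*(-3))) - 22) - 65) = 471*(((1 + 4*(⅗)) - 22) - 65) = 471*(((1 + 12/5) - 22) - 65) = 471*((17/5 - 22) - 65) = 471*(-93/5 - 65) = 471*(-418/5) = -196878/5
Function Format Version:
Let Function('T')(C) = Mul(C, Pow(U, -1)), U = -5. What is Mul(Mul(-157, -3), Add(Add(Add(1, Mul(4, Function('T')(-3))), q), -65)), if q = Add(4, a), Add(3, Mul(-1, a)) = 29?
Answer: Rational(-196878, 5) ≈ -39376.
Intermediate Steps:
a = -26 (a = Add(3, Mul(-1, 29)) = Add(3, -29) = -26)
Function('T')(C) = Mul(Rational(-1, 5), C) (Function('T')(C) = Mul(C, Pow(-5, -1)) = Mul(C, Rational(-1, 5)) = Mul(Rational(-1, 5), C))
q = -22 (q = Add(4, -26) = -22)
Mul(Mul(-157, -3), Add(Add(Add(1, Mul(4, Function('T')(-3))), q), -65)) = Mul(Mul(-157, -3), Add(Add(Add(1, Mul(4, Mul(Rational(-1, 5), -3))), -22), -65)) = Mul(471, Add(Add(Add(1, Mul(4, Rational(3, 5))), -22), -65)) = Mul(471, Add(Add(Add(1, Rational(12, 5)), -22), -65)) = Mul(471, Add(Add(Rational(17, 5), -22), -65)) = Mul(471, Add(Rational(-93, 5), -65)) = Mul(471, Rational(-418, 5)) = Rational(-196878, 5)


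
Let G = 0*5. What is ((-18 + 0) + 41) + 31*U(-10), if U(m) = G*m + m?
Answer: -287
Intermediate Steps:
G = 0
U(m) = m (U(m) = 0*m + m = 0 + m = m)
((-18 + 0) + 41) + 31*U(-10) = ((-18 + 0) + 41) + 31*(-10) = (-18 + 41) - 310 = 23 - 310 = -287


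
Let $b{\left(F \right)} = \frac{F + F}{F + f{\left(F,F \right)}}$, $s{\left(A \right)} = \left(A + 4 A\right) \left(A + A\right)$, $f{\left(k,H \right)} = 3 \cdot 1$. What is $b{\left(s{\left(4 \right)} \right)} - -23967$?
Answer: $\frac{3906941}{163} \approx 23969.0$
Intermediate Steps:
$f{\left(k,H \right)} = 3$
$s{\left(A \right)} = 10 A^{2}$ ($s{\left(A \right)} = 5 A 2 A = 10 A^{2}$)
$b{\left(F \right)} = \frac{2 F}{3 + F}$ ($b{\left(F \right)} = \frac{F + F}{F + 3} = \frac{2 F}{3 + F}$)
$b{\left(s{\left(4 \right)} \right)} - -23967 = \frac{2 \cdot 10 \cdot 4^{2}}{3 + 10 \cdot 4^{2}} - -23967 = \frac{2 \cdot 10 \cdot 16}{3 + 10 \cdot 16} + 23967 = 2 \cdot 160 \frac{1}{3 + 160} + 23967 = 2 \cdot 160 \cdot \frac{1}{163} + 23967 = \frac{320}{163} + 23967 = \frac{3906941}{163}$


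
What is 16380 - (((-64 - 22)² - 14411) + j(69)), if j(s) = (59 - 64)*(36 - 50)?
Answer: 23325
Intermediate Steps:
j(s) = 70 (j(s) = -5*(-14) = 70)
16380 - (((-64 - 22)² - 14411) + j(69)) = 16380 - (((-64 - 22)² - 14411) + 70) = 16380 - (((-86)² - 14411) + 70) = 16380 - ((7396 - 14411) + 70) = 16380 - (-7015 + 70) = 16380 - 1*(-6945) = 16380 + 6945 = 23325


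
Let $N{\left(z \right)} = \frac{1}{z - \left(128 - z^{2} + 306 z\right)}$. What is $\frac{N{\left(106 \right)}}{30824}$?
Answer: $- \frac{1}{654146928} \approx -1.5287 \cdot 10^{-9}$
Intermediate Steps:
$N{\left(z \right)} = \frac{1}{-128 + z^{2} - 305 z}$ ($N{\left(z \right)} = \frac{1}{z - \left(128 - z^{2} + 306 z\right)} = \frac{1}{-128 + z^{2} - 305 z}$)
$\frac{N{\left(106 \right)}}{30824} = \frac{1}{\left(-128 + 106^{2} - 32330\right) 30824} = \frac{1}{-128 + 11236 - 32330} \cdot \frac{1}{30824} = \frac{1}{-21222} \cdot \frac{1}{30824} = \left(- \frac{1}{21222}\right) \frac{1}{30824} = - \frac{1}{654146928}$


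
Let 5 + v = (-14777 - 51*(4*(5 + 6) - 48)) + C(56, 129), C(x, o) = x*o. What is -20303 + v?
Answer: -27657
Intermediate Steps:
C(x, o) = o*x
v = -7354 (v = -5 + ((-14777 - 51*(4*(5 + 6) - 48)) + 129*56) = -5 + ((-14777 - 51*(4*11 - 48)) + 7224) = -5 + ((-14777 - 51*(44 - 48)) + 7224) = -5 + ((-14777 - 51*(-4)) + 7224) = -5 + ((-14777 + 204) + 7224) = -5 + (-14573 + 7224) = -5 - 7349 = -7354)
-20303 + v = -20303 - 7354 = -27657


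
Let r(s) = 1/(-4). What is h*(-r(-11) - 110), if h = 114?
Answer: -25023/2 ≈ -12512.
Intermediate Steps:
r(s) = -1/4
h*(-r(-11) - 110) = 114*(-1*(-1/4) - 110) = 114*(1/4 - 110) = 114*(-439/4) = -25023/2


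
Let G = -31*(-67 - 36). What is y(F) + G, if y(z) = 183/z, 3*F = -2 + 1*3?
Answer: 3742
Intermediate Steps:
F = 1/3 (F = (-2 + 1*3)/3 = (-2 + 3)/3 = (1/3)*1 = 1/3 ≈ 0.33333)
G = 3193 (G = -31*(-103) = 3193)
y(F) + G = 183/(1/3) + 3193 = 183*3 + 3193 = 549 + 3193 = 3742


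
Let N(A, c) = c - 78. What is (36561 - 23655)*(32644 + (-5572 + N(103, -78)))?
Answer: 347377896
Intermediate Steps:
N(A, c) = -78 + c
(36561 - 23655)*(32644 + (-5572 + N(103, -78))) = (36561 - 23655)*(32644 + (-5572 + (-78 - 78))) = 12906*(32644 + (-5572 - 156)) = 12906*(32644 - 5728) = 12906*26916 = 347377896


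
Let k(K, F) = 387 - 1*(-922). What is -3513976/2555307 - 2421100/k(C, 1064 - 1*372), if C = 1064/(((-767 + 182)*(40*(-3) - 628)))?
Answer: -562841233844/304081533 ≈ -1851.0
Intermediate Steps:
C = 266/109395 (C = 1064/((-585*(-120 - 628))) = 1064/((-585*(-748))) = 1064/437580 = 1064*(1/437580) = 266/109395 ≈ 0.0024316)
k(K, F) = 1309 (k(K, F) = 387 + 922 = 1309)
-3513976/2555307 - 2421100/k(C, 1064 - 1*372) = -3513976/2555307 - 2421100/1309 = -3513976*1/2555307 - 2421100*1/1309 = -3513976/2555307 - 220100/119 = -562841233844/304081533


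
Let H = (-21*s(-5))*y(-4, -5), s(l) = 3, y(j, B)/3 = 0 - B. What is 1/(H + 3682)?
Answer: 1/2737 ≈ 0.00036536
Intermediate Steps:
y(j, B) = -3*B (y(j, B) = 3*(0 - B) = 3*(-B) = -3*B)
H = -945 (H = (-21*3)*(-3*(-5)) = -63*15 = -945)
1/(H + 3682) = 1/(-945 + 3682) = 1/2737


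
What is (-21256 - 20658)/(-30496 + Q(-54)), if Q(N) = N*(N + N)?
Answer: 20957/12332 ≈ 1.6994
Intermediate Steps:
Q(N) = 2*N**2 (Q(N) = N*(2*N) = 2*N**2)
(-21256 - 20658)/(-30496 + Q(-54)) = (-21256 - 20658)/(-30496 + 2*(-54)**2) = -41914/(-30496 + 2*2916) = -41914/(-30496 + 5832) = -41914/(-24664) = -41914*(-1/24664) = 20957/12332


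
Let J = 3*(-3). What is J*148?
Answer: -1332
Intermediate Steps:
J = -9
J*148 = -9*148 = -1332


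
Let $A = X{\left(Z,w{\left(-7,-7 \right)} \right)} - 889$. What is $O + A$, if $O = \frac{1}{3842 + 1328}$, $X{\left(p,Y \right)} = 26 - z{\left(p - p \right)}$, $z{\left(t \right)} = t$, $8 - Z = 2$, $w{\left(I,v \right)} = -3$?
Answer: $- \frac{4461709}{5170} \approx -863.0$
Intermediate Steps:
$Z = 6$ ($Z = 8 - 2 = 6$)
$X{\left(p,Y \right)} = 26$ ($X{\left(p,Y \right)} = 26 - \left(p - p\right) = 26 - 0 = 26 + 0 = 26$)
$O = \frac{1}{5170} \approx 0.00019342$
$A = -863$ ($A = 26 - 889 = -863$)
$O + A = \frac{1}{5170} - 863 = - \frac{4461709}{5170}$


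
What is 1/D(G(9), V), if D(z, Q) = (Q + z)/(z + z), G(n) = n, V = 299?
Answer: 9/154 ≈ 0.058442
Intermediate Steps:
D(z, Q) = (Q + z)/(2*z) (D(z, Q) = (Q + z)/((2*z)) = (Q + z)*(1/(2*z)) = (Q + z)/(2*z))
1/D(G(9), V) = 1/((½)*(299 + 9)/9) = 1/((½)*(⅑)*308) = 1/(154/9) = 9/154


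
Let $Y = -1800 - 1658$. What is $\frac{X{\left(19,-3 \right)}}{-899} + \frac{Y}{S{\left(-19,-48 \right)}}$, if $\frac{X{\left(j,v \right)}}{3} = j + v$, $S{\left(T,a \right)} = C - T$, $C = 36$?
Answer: $- \frac{3111382}{49445} \approx -62.926$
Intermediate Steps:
$S{\left(T,a \right)} = 36 - T$
$X{\left(j,v \right)} = 3 j + 3 v$ ($X{\left(j,v \right)} = 3 \left(j + v\right) = 3 j + 3 v$)
$Y = -3458$
$\frac{X{\left(19,-3 \right)}}{-899} + \frac{Y}{S{\left(-19,-48 \right)}} = \frac{3 \cdot 19 + 3 \left(-3\right)}{-899} - \frac{3458}{36 - -19} = \left(57 - 9\right) \left(- \frac{1}{899}\right) - \frac{3458}{36 + 19} = 48 \left(- \frac{1}{899}\right) - \frac{3458}{55} = - \frac{48}{899} - \frac{3458}{55} = - \frac{3111382}{49445}$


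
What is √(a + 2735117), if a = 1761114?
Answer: √4496231 ≈ 2120.4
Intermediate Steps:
√(a + 2735117) = √(1761114 + 2735117) = √4496231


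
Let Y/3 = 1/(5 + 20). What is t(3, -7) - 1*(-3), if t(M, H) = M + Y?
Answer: 153/25 ≈ 6.1200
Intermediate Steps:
Y = 3/25 (Y = 3/(5 + 20) = 3/25 ≈ 0.12000)
t(M, H) = 3/25 + M (t(M, H) = M + 3/25 = 3/25 + M)
t(3, -7) - 1*(-3) = (3/25 + 3) - 1*(-3) = 78/25 + 3 = 153/25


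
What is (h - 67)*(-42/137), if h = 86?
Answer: -798/137 ≈ -5.8248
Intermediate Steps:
(h - 67)*(-42/137) = (86 - 67)*(-42/137) = 19*(-42*1/137) = 19*(-42/137) = -798/137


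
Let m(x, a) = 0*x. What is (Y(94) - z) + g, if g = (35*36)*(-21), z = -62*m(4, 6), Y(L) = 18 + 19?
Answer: -26423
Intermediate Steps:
m(x, a) = 0
Y(L) = 37
z = 0 (z = -62*0 = 0)
g = -26460 (g = 1260*(-21) = -26460)
(Y(94) - z) + g = (37 - 1*0) - 26460 = (37 + 0) - 26460 = 37 - 26460 = -26423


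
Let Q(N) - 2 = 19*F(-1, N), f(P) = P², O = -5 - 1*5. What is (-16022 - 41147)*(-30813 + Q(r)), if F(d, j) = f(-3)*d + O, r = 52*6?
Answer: 1782072068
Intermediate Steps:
O = -10 (O = -5 - 5 = -10)
r = 312
F(d, j) = -10 + 9*d (F(d, j) = (-3)²*d - 10 = 9*d - 10 = -10 + 9*d)
Q(N) = -359 (Q(N) = 2 + 19*(-10 + 9*(-1)) = 2 + 19*(-10 - 9) = 2 + 19*(-19) = 2 - 361 = -359)
(-16022 - 41147)*(-30813 + Q(r)) = (-16022 - 41147)*(-30813 - 359) = -57169*(-31172) = 1782072068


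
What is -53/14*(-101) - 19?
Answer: 5087/14 ≈ 363.36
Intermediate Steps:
-53/14*(-101) - 19 = 5353/14 - 19 = 5087/14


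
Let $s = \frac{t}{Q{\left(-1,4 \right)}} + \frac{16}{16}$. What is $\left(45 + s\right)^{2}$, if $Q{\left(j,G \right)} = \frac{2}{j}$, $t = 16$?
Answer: $1444$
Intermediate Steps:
$s = -7$ ($s = \frac{16}{2 \frac{1}{-1}} + \frac{16}{16} = \frac{16}{2 \left(-1\right)} + 16 \cdot \frac{1}{16} = \frac{16}{-2} + 1 = 16 \left(- \frac{1}{2}\right) + 1 = -8 + 1 = -7$)
$\left(45 + s\right)^{2} = \left(45 - 7\right)^{2} = 38^{2} = 1444$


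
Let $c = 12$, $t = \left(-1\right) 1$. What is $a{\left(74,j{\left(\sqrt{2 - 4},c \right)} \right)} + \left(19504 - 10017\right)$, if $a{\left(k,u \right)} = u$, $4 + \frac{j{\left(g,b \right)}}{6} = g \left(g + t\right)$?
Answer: $9451 - 6 i \sqrt{2} \approx 9451.0 - 8.4853 i$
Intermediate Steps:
$t = -1$
$j{\left(g,b \right)} = -24 + 6 g \left(-1 + g\right)$ ($j{\left(g,b \right)} = -24 + 6 g \left(g - 1\right) = -24 + 6 g \left(-1 + g\right)$)
$a{\left(74,j{\left(\sqrt{2 - 4},c \right)} \right)} + \left(19504 - 10017\right) = \left(-24 - 6 \sqrt{2 - 4} + 6 \left(\sqrt{2 - 4}\right)^{2}\right) + \left(19504 - 10017\right) = \left(-24 - 6 \sqrt{-2} + 6 \left(\sqrt{-2}\right)^{2}\right) + \left(19504 - 10017\right) = \left(-24 - 6 i \sqrt{2} + 6 \left(i \sqrt{2}\right)^{2}\right) + 9487 = \left(-24 - 6 i \sqrt{2} + 6 \left(-2\right)\right) + 9487 = \left(-24 - 6 i \sqrt{2} - 12\right) + 9487 = \left(-36 - 6 i \sqrt{2}\right) + 9487 = 9451 - 6 i \sqrt{2}$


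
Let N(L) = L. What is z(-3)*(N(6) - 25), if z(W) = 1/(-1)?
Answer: 19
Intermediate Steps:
z(W) = -1 (z(W) = 1*(-1) = -1)
z(-3)*(N(6) - 25) = -(6 - 25) = -1*(-19) = 19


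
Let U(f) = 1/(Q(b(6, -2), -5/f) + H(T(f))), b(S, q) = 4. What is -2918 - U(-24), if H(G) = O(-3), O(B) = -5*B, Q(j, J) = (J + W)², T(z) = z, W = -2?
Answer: -30607478/10489 ≈ -2918.1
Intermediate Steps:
Q(j, J) = (-2 + J)² (Q(j, J) = (J - 2)² = (-2 + J)²)
H(G) = 15 (H(G) = -5*(-3) = 15)
U(f) = 1/(15 + (-2 - 5/f)²) (U(f) = 1/((-2 - 5/f)² + 15) = 1/(15 + (-2 - 5/f)²))
-2918 - U(-24) = -2918 - (-24)²/(25 + 19*(-24)² + 20*(-24)) = -2918 - 576/(25 + 19*576 - 480) = -2918 - 576/(25 + 10944 - 480) = -2918 - 576/10489 = -30607478/10489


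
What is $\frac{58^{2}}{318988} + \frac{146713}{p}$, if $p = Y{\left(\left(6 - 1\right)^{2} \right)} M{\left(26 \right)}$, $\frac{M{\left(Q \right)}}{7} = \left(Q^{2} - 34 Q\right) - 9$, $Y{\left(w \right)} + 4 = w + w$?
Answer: $- \frac{1663022511}{796034554} \approx -2.0891$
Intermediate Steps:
$Y{\left(w \right)} = -4 + 2 w$ ($Y{\left(w \right)} = -4 + \left(w + w\right) = -4 + 2 w$)
$M{\left(Q \right)} = -63 - 238 Q + 7 Q^{2}$ ($M{\left(Q \right)} = 7 \left(\left(Q^{2} - 34 Q\right) - 9\right) = 7 \left(-9 + Q^{2} - 34 Q\right) = -63 - 238 Q + 7 Q^{2}$)
$p = -69874$ ($p = \left(-4 + 2 \left(6 - 1\right)^{2}\right) \left(-63 - 6188 + 7 \cdot 26^{2}\right) = \left(-4 + 2 \cdot 5^{2}\right) \left(-63 - 6188 + 7 \cdot 676\right) = \left(-4 + 2 \cdot 25\right) \left(-63 - 6188 + 4732\right) = \left(-4 + 50\right) \left(-1519\right) = 46 \left(-1519\right) = -69874$)
$\frac{58^{2}}{318988} + \frac{146713}{p} = \frac{58^{2}}{318988} + \frac{146713}{-69874} = 3364 \cdot \frac{1}{318988} + 146713 \left(- \frac{1}{69874}\right) = \frac{841}{79747} - \frac{20959}{9982} = - \frac{1663022511}{796034554}$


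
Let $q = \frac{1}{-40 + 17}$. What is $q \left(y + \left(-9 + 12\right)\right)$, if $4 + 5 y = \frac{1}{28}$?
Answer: $- \frac{309}{3220} \approx -0.095963$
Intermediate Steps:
$q = - \frac{1}{23}$ ($q = \frac{1}{-23} = - \frac{1}{23} \approx -0.043478$)
$y = - \frac{111}{140}$ ($y = - \frac{4}{5} + \frac{1}{5 \cdot 28} = - \frac{4}{5} + \frac{1}{5} \cdot \frac{1}{28} = - \frac{4}{5} + \frac{1}{140} = - \frac{111}{140} \approx -0.79286$)
$q \left(y + \left(-9 + 12\right)\right) = - \frac{- \frac{111}{140} + \left(-9 + 12\right)}{23} = - \frac{- \frac{111}{140} + 3}{23} = \left(- \frac{1}{23}\right) \frac{309}{140} = - \frac{309}{3220}$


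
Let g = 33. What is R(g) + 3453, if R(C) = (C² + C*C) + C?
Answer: 5664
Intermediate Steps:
R(C) = C + 2*C² (R(C) = (C² + C²) + C = 2*C² + C = C + 2*C²)
R(g) + 3453 = 33*(1 + 2*33) + 3453 = 33*(1 + 66) + 3453 = 33*67 + 3453 = 2211 + 3453 = 5664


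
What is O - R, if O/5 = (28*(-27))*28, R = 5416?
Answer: -111256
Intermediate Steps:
O = -105840 (O = 5*((28*(-27))*28) = 5*(-756*28) = 5*(-21168) = -105840)
O - R = -105840 - 1*5416 = -105840 - 5416 = -111256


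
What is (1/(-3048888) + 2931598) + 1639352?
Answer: 13936314603599/3048888 ≈ 4.5710e+6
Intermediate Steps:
(1/(-3048888) + 2931598) + 1639352 = (-1/3048888 + 2931598) + 1639352 = 8938113963023/3048888 + 1639352 = 13936314603599/3048888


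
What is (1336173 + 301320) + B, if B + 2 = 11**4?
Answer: 1652132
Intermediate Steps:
B = 14639 (B = -2 + 11**4 = -2 + 14641 = 14639)
(1336173 + 301320) + B = (1336173 + 301320) + 14639 = 1637493 + 14639 = 1652132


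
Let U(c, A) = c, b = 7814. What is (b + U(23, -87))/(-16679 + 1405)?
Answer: -7837/15274 ≈ -0.51309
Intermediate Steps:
(b + U(23, -87))/(-16679 + 1405) = (7814 + 23)/(-16679 + 1405) = 7837/(-15274) = 7837*(-1/15274) = -7837/15274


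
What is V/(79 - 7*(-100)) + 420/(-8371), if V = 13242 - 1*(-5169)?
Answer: 8094279/343211 ≈ 23.584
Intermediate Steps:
V = 18411 (V = 13242 + 5169 = 18411)
V/(79 - 7*(-100)) + 420/(-8371) = 18411/(79 - 7*(-100)) + 420/(-8371) = 18411/(79 + 700) + 420*(-1/8371) = 18411/779 - 420/8371 = 18411*(1/779) - 420/8371 = 969/41 - 420/8371 = 8094279/343211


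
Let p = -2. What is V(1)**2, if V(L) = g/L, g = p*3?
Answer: 36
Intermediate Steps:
g = -6 (g = -2*3 = -6)
V(L) = -6/L
V(1)**2 = (-6/1)**2 = (-6*1)**2 = (-6)**2 = 36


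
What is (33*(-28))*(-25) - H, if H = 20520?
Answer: 2580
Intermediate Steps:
(33*(-28))*(-25) - H = (33*(-28))*(-25) - 1*20520 = -924*(-25) - 20520 = 23100 - 20520 = 2580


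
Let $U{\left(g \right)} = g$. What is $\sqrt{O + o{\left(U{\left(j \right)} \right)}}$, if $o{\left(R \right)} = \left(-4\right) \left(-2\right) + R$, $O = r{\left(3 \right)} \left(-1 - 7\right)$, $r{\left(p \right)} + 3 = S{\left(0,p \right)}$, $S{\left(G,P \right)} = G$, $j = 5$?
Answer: $\sqrt{37} \approx 6.0828$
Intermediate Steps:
$r{\left(p \right)} = -3$ ($r{\left(p \right)} = -3 + 0 = -3$)
$O = 24$ ($O = - 3 \left(-1 - 7\right) = \left(-3\right) \left(-8\right) = 24$)
$o{\left(R \right)} = 8 + R$
$\sqrt{O + o{\left(U{\left(j \right)} \right)}} = \sqrt{24 + \left(8 + 5\right)} = \sqrt{24 + 13} = \sqrt{37}$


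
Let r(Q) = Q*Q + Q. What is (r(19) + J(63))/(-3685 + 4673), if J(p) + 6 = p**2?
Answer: 4343/988 ≈ 4.3958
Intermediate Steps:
r(Q) = Q + Q**2 (r(Q) = Q**2 + Q = Q + Q**2)
J(p) = -6 + p**2
(r(19) + J(63))/(-3685 + 4673) = (19*(1 + 19) + (-6 + 63**2))/(-3685 + 4673) = (19*20 + (-6 + 3969))/988 = (380 + 3963)*(1/988) = 4343*(1/988) = 4343/988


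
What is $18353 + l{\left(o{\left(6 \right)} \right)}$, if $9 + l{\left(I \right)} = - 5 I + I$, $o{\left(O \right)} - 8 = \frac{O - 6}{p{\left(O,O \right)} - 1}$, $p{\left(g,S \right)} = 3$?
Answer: $18312$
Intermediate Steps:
$o{\left(O \right)} = 5 + \frac{O}{2}$ ($o{\left(O \right)} = 8 + \frac{O - 6}{3 - 1} = 8 + \frac{-6 + O}{2} = 8 + \left(-6 + O\right) \frac{1}{2} = 8 + \left(-3 + \frac{O}{2}\right) = 5 + \frac{O}{2}$)
$l{\left(I \right)} = -9 - 4 I$ ($l{\left(I \right)} = -9 + \left(- 5 I + I\right) = -9 - 4 I$)
$18353 + l{\left(o{\left(6 \right)} \right)} = 18353 - \left(9 + 4 \left(5 + \frac{1}{2} \cdot 6\right)\right) = 18353 - \left(9 + 4 \left(5 + 3\right)\right) = 18353 - 41 = 18312$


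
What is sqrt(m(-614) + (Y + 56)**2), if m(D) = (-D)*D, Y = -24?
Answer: 2*I*sqrt(93993) ≈ 613.17*I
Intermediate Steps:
m(D) = -D**2
sqrt(m(-614) + (Y + 56)**2) = sqrt(-1*(-614)**2 + (-24 + 56)**2) = sqrt(-1*376996 + 32**2) = sqrt(-376996 + 1024) = sqrt(-375972) = 2*I*sqrt(93993)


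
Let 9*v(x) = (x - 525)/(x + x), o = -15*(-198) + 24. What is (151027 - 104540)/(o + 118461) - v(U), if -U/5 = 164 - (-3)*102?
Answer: 2395877/7611180 ≈ 0.31478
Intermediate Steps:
o = 2994 (o = 2970 + 24 = 2994)
U = -2350 (U = -5*(164 - (-3)*102) = -5*(164 - 1*(-306)) = -5*(164 + 306) = -5*470 = -2350)
v(x) = (-525 + x)/(18*x) (v(x) = ((x - 525)/(x + x))/9 = ((-525 + x)/((2*x)))/9 = ((-525 + x)*(1/(2*x)))/9 = ((-525 + x)/(2*x))/9 = (-525 + x)/(18*x))
(151027 - 104540)/(o + 118461) - v(U) = (151027 - 104540)/(2994 + 118461) - (-525 - 2350)/(18*(-2350)) = 46487/121455 - (-1)*(-2875)/(18*2350) = 46487*(1/121455) - 1*115/1692 = 46487/121455 - 115/1692 = 2395877/7611180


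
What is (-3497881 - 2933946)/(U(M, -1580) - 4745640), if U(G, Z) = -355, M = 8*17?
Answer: 6431827/4745995 ≈ 1.3552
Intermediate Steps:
M = 136
(-3497881 - 2933946)/(U(M, -1580) - 4745640) = (-3497881 - 2933946)/(-355 - 4745640) = -6431827/(-4745995) = -6431827*(-1/4745995) = 6431827/4745995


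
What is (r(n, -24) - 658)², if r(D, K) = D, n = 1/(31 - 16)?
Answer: 97397161/225 ≈ 4.3288e+5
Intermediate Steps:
n = 1/15 ≈ 0.066667
(r(n, -24) - 658)² = (1/15 - 658)² = (-9869/15)² = 97397161/225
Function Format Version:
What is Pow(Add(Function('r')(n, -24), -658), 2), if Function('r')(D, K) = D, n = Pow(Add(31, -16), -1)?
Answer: Rational(97397161, 225) ≈ 4.3288e+5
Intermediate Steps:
n = Rational(1, 15) (n = Pow(15, -1) = Rational(1, 15) ≈ 0.066667)
Pow(Add(Function('r')(n, -24), -658), 2) = Pow(Add(Rational(1, 15), -658), 2) = Pow(Rational(-9869, 15), 2) = Rational(97397161, 225)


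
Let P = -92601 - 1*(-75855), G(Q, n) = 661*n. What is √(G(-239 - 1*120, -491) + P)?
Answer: I*√341297 ≈ 584.21*I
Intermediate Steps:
P = -16746 (P = -92601 + 75855 = -16746)
√(G(-239 - 1*120, -491) + P) = √(661*(-491) - 16746) = √(-324551 - 16746) = √(-341297) = I*√341297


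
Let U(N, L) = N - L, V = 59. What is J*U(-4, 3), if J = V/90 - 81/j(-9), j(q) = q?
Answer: -6083/90 ≈ -67.589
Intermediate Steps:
J = 869/90 (J = 59/90 - 81/(-9) = 59*(1/90) - 81*(-⅑) = 59/90 + 9 = 869/90 ≈ 9.6555)
J*U(-4, 3) = 869*(-4 - 1*3)/90 = 869*(-4 - 3)/90 = (869/90)*(-7) = -6083/90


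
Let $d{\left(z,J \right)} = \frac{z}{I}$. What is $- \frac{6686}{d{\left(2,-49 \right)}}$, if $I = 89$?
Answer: $-297527$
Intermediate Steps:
$d{\left(z,J \right)} = \frac{z}{89}$
$- \frac{6686}{d{\left(2,-49 \right)}} = - \frac{6686}{\frac{1}{89} \cdot 2} = - \frac{6686}{\frac{2}{89}} = \left(-6686\right) \frac{89}{2} = -297527$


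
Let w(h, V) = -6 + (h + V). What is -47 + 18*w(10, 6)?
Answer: 133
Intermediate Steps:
w(h, V) = -6 + V + h (w(h, V) = -6 + (V + h) = -6 + V + h)
-47 + 18*w(10, 6) = -47 + 18*(-6 + 6 + 10) = -47 + 18*10 = -47 + 180 = 133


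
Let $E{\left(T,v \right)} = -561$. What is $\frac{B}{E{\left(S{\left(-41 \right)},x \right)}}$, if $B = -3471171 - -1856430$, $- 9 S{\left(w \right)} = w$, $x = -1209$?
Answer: $\frac{538247}{187} \approx 2878.3$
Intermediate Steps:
$S{\left(w \right)} = - \frac{w}{9}$
$B = -1614741$ ($B = -3471171 + 1856430 = -1614741$)
$\frac{B}{E{\left(S{\left(-41 \right)},x \right)}} = - \frac{1614741}{-561} = \left(-1614741\right) \left(- \frac{1}{561}\right) = \frac{538247}{187}$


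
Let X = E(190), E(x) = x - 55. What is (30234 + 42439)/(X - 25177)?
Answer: -72673/25042 ≈ -2.9020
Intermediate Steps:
E(x) = -55 + x
X = 135 (X = -55 + 190 = 135)
(30234 + 42439)/(X - 25177) = (30234 + 42439)/(135 - 25177) = 72673/(-25042) = 72673*(-1/25042) = -72673/25042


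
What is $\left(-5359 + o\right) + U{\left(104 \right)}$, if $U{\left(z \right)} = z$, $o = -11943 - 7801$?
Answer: $-24999$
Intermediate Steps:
$o = -19744$ ($o = -11943 - 7801 = -19744$)
$\left(-5359 + o\right) + U{\left(104 \right)} = \left(-5359 - 19744\right) + 104 = -25103 + 104 = -24999$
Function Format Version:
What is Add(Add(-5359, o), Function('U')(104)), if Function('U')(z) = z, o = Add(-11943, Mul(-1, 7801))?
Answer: -24999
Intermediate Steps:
o = -19744 (o = Add(-11943, -7801) = -19744)
Add(Add(-5359, o), Function('U')(104)) = Add(Add(-5359, -19744), 104) = Add(-25103, 104) = -24999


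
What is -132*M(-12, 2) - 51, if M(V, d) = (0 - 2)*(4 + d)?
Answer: 1533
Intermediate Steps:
M(V, d) = -8 - 2*d (M(V, d) = -2*(4 + d) = -8 - 2*d)
-132*M(-12, 2) - 51 = -132*(-8 - 2*2) - 51 = -132*(-8 - 4) - 51 = -132*(-12) - 51 = 1584 - 51 = 1533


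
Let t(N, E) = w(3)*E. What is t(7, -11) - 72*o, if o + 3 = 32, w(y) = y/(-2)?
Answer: -4143/2 ≈ -2071.5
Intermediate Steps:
w(y) = -y/2 (w(y) = y*(-1/2) = -y/2)
o = 29 (o = -3 + 32 = 29)
t(N, E) = -3*E/2 (t(N, E) = (-1/2*3)*E = -3*E/2)
t(7, -11) - 72*o = -3/2*(-11) - 72*29 = 33/2 - 2088 = -4143/2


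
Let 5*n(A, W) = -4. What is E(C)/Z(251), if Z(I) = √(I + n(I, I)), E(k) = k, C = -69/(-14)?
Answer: 23*√695/1946 ≈ 0.31159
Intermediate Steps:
C = 69/14 (C = -69*(-1/14) = 69/14 ≈ 4.9286)
n(A, W) = -⅘ (n(A, W) = (⅕)*(-4) = -⅘)
Z(I) = √(-⅘ + I) (Z(I) = √(I - ⅘) = √(-⅘ + I))
E(C)/Z(251) = 69/(14*((√(-20 + 25*251)/5))) = 69/(14*((√(-20 + 6275)/5))) = 69/(14*((√6255/5))) = 69/(14*(((3*√695)/5))) = 69/(14*((3*√695/5))) = 69*(√695/417)/14 = 23*√695/1946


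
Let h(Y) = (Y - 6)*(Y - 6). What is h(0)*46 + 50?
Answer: 1706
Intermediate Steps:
h(Y) = (-6 + Y)² (h(Y) = (-6 + Y)*(-6 + Y) = (-6 + Y)²)
h(0)*46 + 50 = (-6 + 0)²*46 + 50 = (-6)²*46 + 50 = 36*46 + 50 = 1656 + 50 = 1706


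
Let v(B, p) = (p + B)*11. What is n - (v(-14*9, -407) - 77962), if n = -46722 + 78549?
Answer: 115652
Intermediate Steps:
v(B, p) = 11*B + 11*p (v(B, p) = (B + p)*11 = 11*B + 11*p)
n = 31827
n - (v(-14*9, -407) - 77962) = 31827 - ((11*(-14*9) + 11*(-407)) - 77962) = 31827 - ((11*(-126) - 4477) - 77962) = 31827 - ((-1386 - 4477) - 77962) = 31827 - (-5863 - 77962) = 31827 - 1*(-83825) = 31827 + 83825 = 115652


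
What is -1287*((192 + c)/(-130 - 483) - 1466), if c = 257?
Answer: 1157150709/613 ≈ 1.8877e+6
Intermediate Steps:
-1287*((192 + c)/(-130 - 483) - 1466) = -1287*((192 + 257)/(-130 - 483) - 1466) = -1287*(449/(-613) - 1466) = -1287*(449*(-1/613) - 1466) = -1287*(-449/613 - 1466) = -1287*(-899107/613) = 1157150709/613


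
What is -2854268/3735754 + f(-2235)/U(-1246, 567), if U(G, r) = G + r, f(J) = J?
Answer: 3205681109/1268288483 ≈ 2.5276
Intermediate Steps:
-2854268/3735754 + f(-2235)/U(-1246, 567) = -2854268/3735754 - 2235/(-1246 + 567) = -2854268*1/3735754 - 2235/(-679) = -1427134/1867877 - 2235*(-1/679) = -1427134/1867877 + 2235/679 = 3205681109/1268288483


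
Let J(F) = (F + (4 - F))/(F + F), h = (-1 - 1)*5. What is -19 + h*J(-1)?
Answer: 1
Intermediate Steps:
h = -10 (h = -2*5 = -10)
J(F) = 2/F (J(F) = 4/((2*F)) = 4*(1/(2*F)) = 2/F)
-19 + h*J(-1) = -19 - 20/(-1) = -19 - 20*(-1) = -19 - 10*(-2) = -19 + 20 = 1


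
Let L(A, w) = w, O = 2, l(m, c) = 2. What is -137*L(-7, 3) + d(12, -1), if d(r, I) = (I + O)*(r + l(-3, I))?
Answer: -397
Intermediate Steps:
d(r, I) = (2 + I)*(2 + r) (d(r, I) = (I + 2)*(r + 2) = (2 + I)*(2 + r))
-137*L(-7, 3) + d(12, -1) = -137*3 + (4 + 2*(-1) + 2*12 - 1*12) = -411 + (4 - 2 + 24 - 12) = -411 + 14 = -397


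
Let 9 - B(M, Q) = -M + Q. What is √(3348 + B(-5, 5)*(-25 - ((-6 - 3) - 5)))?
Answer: √3359 ≈ 57.957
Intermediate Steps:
B(M, Q) = 9 + M - Q (B(M, Q) = 9 - (-M + Q) = 9 - (Q - M) = 9 + (M - Q) = 9 + M - Q)
√(3348 + B(-5, 5)*(-25 - ((-6 - 3) - 5))) = √(3348 + (9 - 5 - 1*5)*(-25 - ((-6 - 3) - 5))) = √(3348 + (9 - 5 - 5)*(-25 - (-9 - 5))) = √(3348 - (-25 - 1*(-14))) = √(3348 - (-25 + 14)) = √(3348 - 1*(-11)) = √(3348 + 11) = √3359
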